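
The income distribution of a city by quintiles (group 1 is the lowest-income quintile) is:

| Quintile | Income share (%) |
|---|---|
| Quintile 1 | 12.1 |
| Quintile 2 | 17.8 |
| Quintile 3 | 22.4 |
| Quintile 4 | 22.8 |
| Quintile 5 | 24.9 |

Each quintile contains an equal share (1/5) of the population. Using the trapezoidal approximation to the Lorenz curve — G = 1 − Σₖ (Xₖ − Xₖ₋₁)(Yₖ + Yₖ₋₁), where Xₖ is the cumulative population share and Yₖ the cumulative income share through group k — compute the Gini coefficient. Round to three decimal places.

0.122

Cumulative income shares Yₖ: 0.1210, 0.2990, 0.5230, 0.7510, 1.0000
Σ (Xₖ−Xₖ₋₁)(Yₖ+Yₖ₋₁) = (1/5)(0.1210+0.0000) + (1/5)(0.2990+0.1210) + (1/5)(0.5230+0.2990) + (1/5)(0.7510+0.5230) + (1/5)(1.0000+0.7510)
  = 0.0242 + 0.0840 + 0.1644 + 0.2548 + 0.3502 = 0.8776
G = 1 − 0.8776 = 0.1224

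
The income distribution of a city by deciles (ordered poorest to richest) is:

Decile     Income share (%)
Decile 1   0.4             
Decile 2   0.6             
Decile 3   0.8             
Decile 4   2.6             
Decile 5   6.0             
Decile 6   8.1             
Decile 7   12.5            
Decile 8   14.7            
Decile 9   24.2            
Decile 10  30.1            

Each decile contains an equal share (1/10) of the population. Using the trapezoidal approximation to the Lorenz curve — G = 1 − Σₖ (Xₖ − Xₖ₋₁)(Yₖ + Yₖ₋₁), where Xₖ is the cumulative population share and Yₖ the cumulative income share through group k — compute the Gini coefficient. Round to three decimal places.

Cumulative income shares Yₖ: 0.0040, 0.0100, 0.0180, 0.0440, 0.1040, 0.1850, 0.3100, 0.4570, 0.6990, 1.0000
Σ (Xₖ−Xₖ₋₁)(Yₖ+Yₖ₋₁) = (1/10)(0.0040+0.0000) + (1/10)(0.0100+0.0040) + (1/10)(0.0180+0.0100) + (1/10)(0.0440+0.0180) + (1/10)(0.1040+0.0440) + (1/10)(0.1850+0.1040) + (1/10)(0.3100+0.1850) + (1/10)(0.4570+0.3100) + (1/10)(0.6990+0.4570) + (1/10)(1.0000+0.6990)
  = 0.0004 + 0.0014 + 0.0028 + 0.0062 + 0.0148 + 0.0289 + 0.0495 + 0.0767 + 0.1156 + 0.1699 = 0.4662
G = 1 − 0.4662 = 0.5338

0.534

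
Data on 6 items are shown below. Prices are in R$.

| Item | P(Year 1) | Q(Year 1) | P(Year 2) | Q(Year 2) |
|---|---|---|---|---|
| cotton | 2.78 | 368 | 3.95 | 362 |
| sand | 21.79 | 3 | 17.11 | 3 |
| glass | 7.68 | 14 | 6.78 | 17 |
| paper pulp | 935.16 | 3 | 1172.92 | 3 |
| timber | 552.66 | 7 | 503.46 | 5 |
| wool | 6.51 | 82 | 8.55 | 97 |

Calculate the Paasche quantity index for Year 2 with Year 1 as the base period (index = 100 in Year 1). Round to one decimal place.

Paasche quantity index uses current-period prices as weights.
ΣP(Year 2)·Q(Year 2) = 3.95×362 + 17.11×3 + 6.78×17 + 1172.92×3 + 503.46×5 + 8.55×97 = 1429.9 + 51.33 + 115.26 + 3518.76 + 2517.3 + 829.35 = 8461.9
ΣP(Year 2)·Q(Year 1) = 3.95×368 + 17.11×3 + 6.78×14 + 1172.92×3 + 503.46×7 + 8.55×82 = 1453.6 + 51.33 + 94.92 + 3518.76 + 3524.22 + 701.1 = 9343.93
Index = 8461.9 / 9343.93 × 100 = 90.5604

90.6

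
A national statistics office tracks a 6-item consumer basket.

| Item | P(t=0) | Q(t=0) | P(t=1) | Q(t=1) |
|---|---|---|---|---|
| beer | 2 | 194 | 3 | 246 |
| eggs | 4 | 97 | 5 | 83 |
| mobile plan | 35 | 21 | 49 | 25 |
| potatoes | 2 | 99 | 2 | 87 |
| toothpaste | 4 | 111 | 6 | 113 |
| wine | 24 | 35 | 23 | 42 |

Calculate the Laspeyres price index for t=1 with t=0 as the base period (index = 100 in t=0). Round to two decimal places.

Laspeyres price index uses base-period quantities as weights.
ΣP(t=1)·Q(t=0) = 3×194 + 5×97 + 49×21 + 2×99 + 6×111 + 23×35 = 582 + 485 + 1029 + 198 + 666 + 805 = 3765
ΣP(t=0)·Q(t=0) = 2×194 + 4×97 + 35×21 + 2×99 + 4×111 + 24×35 = 388 + 388 + 735 + 198 + 444 + 840 = 2993
Index = 3765 / 2993 × 100 = 125.7935

125.79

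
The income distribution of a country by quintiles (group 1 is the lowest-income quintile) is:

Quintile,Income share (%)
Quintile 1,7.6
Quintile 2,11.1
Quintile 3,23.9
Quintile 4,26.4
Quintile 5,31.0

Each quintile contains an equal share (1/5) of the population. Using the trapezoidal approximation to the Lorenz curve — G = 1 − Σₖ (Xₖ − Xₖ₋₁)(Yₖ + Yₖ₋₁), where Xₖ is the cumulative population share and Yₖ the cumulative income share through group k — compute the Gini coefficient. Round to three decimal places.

Cumulative income shares Yₖ: 0.0760, 0.1870, 0.4260, 0.6900, 1.0000
Σ (Xₖ−Xₖ₋₁)(Yₖ+Yₖ₋₁) = (1/5)(0.0760+0.0000) + (1/5)(0.1870+0.0760) + (1/5)(0.4260+0.1870) + (1/5)(0.6900+0.4260) + (1/5)(1.0000+0.6900)
  = 0.0152 + 0.0526 + 0.1226 + 0.2232 + 0.3380 = 0.7516
G = 1 − 0.7516 = 0.2484

0.248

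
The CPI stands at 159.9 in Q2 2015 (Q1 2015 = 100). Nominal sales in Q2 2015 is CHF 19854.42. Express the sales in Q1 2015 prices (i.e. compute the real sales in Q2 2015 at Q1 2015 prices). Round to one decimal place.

12416.8

Real = Nominal ÷ (Index/100) = 19854.42 ÷ (159.9/100)
     = 19854.42 ÷ 1.599 = 12416.7730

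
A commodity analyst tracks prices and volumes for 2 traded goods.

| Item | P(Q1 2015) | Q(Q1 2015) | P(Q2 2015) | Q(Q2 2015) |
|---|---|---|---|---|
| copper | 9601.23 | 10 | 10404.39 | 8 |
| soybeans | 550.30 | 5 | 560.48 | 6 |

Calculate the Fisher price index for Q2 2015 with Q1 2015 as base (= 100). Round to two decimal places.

108.14

Laspeyres component (base-period weights):
ΣP(Q2 2015)Q(Q1 2015) = 10404.39×10 + 560.48×5 = 104043.9 + 2802.4 = 106846.3
ΣP(Q1 2015)Q(Q1 2015) = 9601.23×10 + 550.30×5 = 96012.3 + 2751.5 = 98763.8
L = 106846.3 / 98763.8 × 100 = 108.1837
Paasche component (current-period weights):
ΣP(Q2 2015)Q(Q2 2015) = 10404.39×8 + 560.48×6 = 83235.12 + 3362.88 = 86598
ΣP(Q1 2015)Q(Q2 2015) = 9601.23×8 + 550.30×6 = 76809.84 + 3301.8 = 80111.64
P = 86598 / 80111.64 × 100 = 108.0967
Fisher = √(L × P) = √(108.1837 × 108.0967) = 108.1402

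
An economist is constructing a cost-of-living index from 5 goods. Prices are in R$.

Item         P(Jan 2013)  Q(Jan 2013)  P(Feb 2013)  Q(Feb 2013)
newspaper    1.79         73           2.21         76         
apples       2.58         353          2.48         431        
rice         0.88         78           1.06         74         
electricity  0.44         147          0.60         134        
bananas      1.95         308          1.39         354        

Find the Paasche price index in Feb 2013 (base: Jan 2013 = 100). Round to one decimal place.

Paasche price index uses current-period quantities as weights.
ΣP(Feb 2013)·Q(Feb 2013) = 2.21×76 + 2.48×431 + 1.06×74 + 0.60×134 + 1.39×354 = 167.96 + 1068.88 + 78.44 + 80.4 + 492.06 = 1887.74
ΣP(Jan 2013)·Q(Feb 2013) = 1.79×76 + 2.58×431 + 0.88×74 + 0.44×134 + 1.95×354 = 136.04 + 1111.98 + 65.12 + 58.96 + 690.3 = 2062.4
Index = 1887.74 / 2062.4 × 100 = 91.5312

91.5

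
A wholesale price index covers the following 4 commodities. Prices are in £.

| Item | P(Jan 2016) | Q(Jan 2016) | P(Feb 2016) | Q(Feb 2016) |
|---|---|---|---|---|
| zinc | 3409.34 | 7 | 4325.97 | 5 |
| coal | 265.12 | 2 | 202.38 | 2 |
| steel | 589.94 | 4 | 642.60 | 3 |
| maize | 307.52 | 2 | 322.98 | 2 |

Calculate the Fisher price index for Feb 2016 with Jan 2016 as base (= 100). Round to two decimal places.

Laspeyres component (base-period weights):
ΣP(Feb 2016)Q(Jan 2016) = 4325.97×7 + 202.38×2 + 642.60×4 + 322.98×2 = 30281.79 + 404.76 + 2570.4 + 645.96 = 33902.91
ΣP(Jan 2016)Q(Jan 2016) = 3409.34×7 + 265.12×2 + 589.94×4 + 307.52×2 = 23865.38 + 530.24 + 2359.76 + 615.04 = 27370.42
L = 33902.91 / 27370.42 × 100 = 123.8670
Paasche component (current-period weights):
ΣP(Feb 2016)Q(Feb 2016) = 4325.97×5 + 202.38×2 + 642.60×3 + 322.98×2 = 21629.85 + 404.76 + 1927.8 + 645.96 = 24608.37
ΣP(Jan 2016)Q(Feb 2016) = 3409.34×5 + 265.12×2 + 589.94×3 + 307.52×2 = 17046.7 + 530.24 + 1769.82 + 615.04 = 19961.8
P = 24608.37 / 19961.8 × 100 = 123.2773
Fisher = √(L × P) = √(123.8670 × 123.2773) = 123.5718

123.57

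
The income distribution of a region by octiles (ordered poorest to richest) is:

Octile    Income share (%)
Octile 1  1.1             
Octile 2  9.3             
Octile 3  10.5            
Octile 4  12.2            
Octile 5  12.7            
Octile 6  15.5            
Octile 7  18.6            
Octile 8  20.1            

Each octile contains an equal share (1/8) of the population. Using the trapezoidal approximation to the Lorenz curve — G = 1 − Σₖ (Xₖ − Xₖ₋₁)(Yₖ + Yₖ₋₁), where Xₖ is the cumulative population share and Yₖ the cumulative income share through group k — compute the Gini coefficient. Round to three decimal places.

Cumulative income shares Yₖ: 0.0110, 0.1040, 0.2090, 0.3310, 0.4580, 0.6130, 0.7990, 1.0000
Σ (Xₖ−Xₖ₋₁)(Yₖ+Yₖ₋₁) = (1/8)(0.0110+0.0000) + (1/8)(0.1040+0.0110) + (1/8)(0.2090+0.1040) + (1/8)(0.3310+0.2090) + (1/8)(0.4580+0.3310) + (1/8)(0.6130+0.4580) + (1/8)(0.7990+0.6130) + (1/8)(1.0000+0.7990)
  = 0.0014 + 0.0144 + 0.0391 + 0.0675 + 0.0986 + 0.1339 + 0.1765 + 0.2249 = 0.7562
G = 1 − 0.7562 = 0.2438

0.244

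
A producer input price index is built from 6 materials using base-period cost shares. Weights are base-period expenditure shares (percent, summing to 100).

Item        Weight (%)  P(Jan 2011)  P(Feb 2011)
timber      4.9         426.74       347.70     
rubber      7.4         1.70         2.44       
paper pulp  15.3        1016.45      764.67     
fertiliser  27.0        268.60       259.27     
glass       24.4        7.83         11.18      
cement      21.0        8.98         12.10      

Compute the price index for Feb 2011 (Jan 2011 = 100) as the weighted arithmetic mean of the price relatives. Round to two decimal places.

115.32

timber: 4.9 × (347.70/426.74) = 4.9 × 0.814782 = 3.9924
rubber: 7.4 × (2.44/1.70) = 7.4 × 1.435294 = 10.6212
paper pulp: 15.3 × (764.67/1016.45) = 15.3 × 0.752295 = 11.5101
fertiliser: 27.0 × (259.27/268.60) = 27.0 × 0.965264 = 26.0621
glass: 24.4 × (11.18/7.83) = 24.4 × 1.427842 = 34.8393
cement: 21.0 × (12.10/8.98) = 21.0 × 1.347439 = 28.2962
Index = Σ wᵢ·(p₁ᵢ/p₀ᵢ) = 3.9924 + 10.6212 + 11.5101 + 26.0621 + 34.8393 + 28.2962 = 115.3214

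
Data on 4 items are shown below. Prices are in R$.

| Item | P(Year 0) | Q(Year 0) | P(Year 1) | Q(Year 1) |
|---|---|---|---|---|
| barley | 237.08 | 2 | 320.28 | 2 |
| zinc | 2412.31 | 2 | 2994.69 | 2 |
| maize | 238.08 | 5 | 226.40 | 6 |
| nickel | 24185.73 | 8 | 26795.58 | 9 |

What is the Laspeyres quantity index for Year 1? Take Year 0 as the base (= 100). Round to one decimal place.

112.2

Laspeyres quantity index uses base-period prices as weights.
ΣP(Year 0)·Q(Year 1) = 237.08×2 + 2412.31×2 + 238.08×6 + 24185.73×9 = 474.16 + 4824.62 + 1428.48 + 217671.57 = 224398.83
ΣP(Year 0)·Q(Year 0) = 237.08×2 + 2412.31×2 + 238.08×5 + 24185.73×8 = 474.16 + 4824.62 + 1190.4 + 193485.84 = 199975.02
Index = 224398.83 / 199975.02 × 100 = 112.2134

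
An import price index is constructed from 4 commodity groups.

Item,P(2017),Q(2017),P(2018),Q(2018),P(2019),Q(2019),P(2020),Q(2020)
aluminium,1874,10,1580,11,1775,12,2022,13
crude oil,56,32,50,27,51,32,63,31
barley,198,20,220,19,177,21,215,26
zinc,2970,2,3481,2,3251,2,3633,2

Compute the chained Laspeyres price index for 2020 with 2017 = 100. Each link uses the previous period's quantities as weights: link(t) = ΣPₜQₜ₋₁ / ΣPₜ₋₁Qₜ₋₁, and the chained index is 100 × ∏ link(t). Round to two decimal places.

111.76

Link 2017→2018:
ΣP(2018)Q(2017) = 1580×10 + 50×32 + 220×20 + 3481×2 = 15800 + 1600 + 4400 + 6962 = 28762
ΣP(2017)Q(2017) = 1874×10 + 56×32 + 198×20 + 2970×2 = 18740 + 1792 + 3960 + 5940 = 30432
link = 28762/30432 = 0.945124
Link 2018→2019:
ΣP(2019)Q(2018) = 1775×11 + 51×27 + 177×19 + 3251×2 = 19525 + 1377 + 3363 + 6502 = 30767
ΣP(2018)Q(2018) = 1580×11 + 50×27 + 220×19 + 3481×2 = 17380 + 1350 + 4180 + 6962 = 29872
link = 30767/29872 = 1.029961
Link 2019→2020:
ΣP(2020)Q(2019) = 2022×12 + 63×32 + 215×21 + 3633×2 = 24264 + 2016 + 4515 + 7266 = 38061
ΣP(2019)Q(2019) = 1775×12 + 51×32 + 177×21 + 3251×2 = 21300 + 1632 + 3717 + 6502 = 33151
link = 38061/33151 = 1.148110
Chained index = 100 × 0.945124 × 1.029961 × 1.148110 = 111.7617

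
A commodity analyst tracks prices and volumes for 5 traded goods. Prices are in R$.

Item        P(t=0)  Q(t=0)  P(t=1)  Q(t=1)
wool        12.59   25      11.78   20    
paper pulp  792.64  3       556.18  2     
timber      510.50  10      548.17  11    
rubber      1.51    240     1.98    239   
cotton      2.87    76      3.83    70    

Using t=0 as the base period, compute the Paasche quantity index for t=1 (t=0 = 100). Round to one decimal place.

Paasche quantity index uses current-period prices as weights.
ΣP(t=1)·Q(t=1) = 11.78×20 + 556.18×2 + 548.17×11 + 1.98×239 + 3.83×70 = 235.6 + 1112.36 + 6029.87 + 473.22 + 268.1 = 8119.15
ΣP(t=1)·Q(t=0) = 11.78×25 + 556.18×3 + 548.17×10 + 1.98×240 + 3.83×76 = 294.5 + 1668.54 + 5481.7 + 475.2 + 291.08 = 8211.02
Index = 8119.15 / 8211.02 × 100 = 98.8811

98.9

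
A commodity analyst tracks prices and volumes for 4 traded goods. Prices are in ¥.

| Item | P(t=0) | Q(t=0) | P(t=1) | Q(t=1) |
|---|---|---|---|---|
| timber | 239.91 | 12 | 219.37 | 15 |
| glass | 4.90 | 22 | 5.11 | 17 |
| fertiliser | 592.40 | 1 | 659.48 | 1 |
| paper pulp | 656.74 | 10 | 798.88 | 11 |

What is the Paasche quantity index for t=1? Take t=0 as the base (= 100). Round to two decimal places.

Paasche quantity index uses current-period prices as weights.
ΣP(t=1)·Q(t=1) = 219.37×15 + 5.11×17 + 659.48×1 + 798.88×11 = 3290.55 + 86.87 + 659.48 + 8787.68 = 12824.58
ΣP(t=1)·Q(t=0) = 219.37×12 + 5.11×22 + 659.48×1 + 798.88×10 = 2632.44 + 112.42 + 659.48 + 7988.8 = 11393.14
Index = 12824.58 / 11393.14 × 100 = 112.5641

112.56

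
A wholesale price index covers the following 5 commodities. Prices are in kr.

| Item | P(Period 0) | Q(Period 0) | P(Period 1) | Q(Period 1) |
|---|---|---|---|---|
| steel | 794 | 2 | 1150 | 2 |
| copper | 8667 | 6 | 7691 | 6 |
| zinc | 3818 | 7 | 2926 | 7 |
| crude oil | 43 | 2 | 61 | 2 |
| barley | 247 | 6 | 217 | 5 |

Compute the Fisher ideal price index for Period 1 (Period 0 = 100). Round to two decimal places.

85.91

Laspeyres component (base-period weights):
ΣP(Period 1)Q(Period 0) = 1150×2 + 7691×6 + 2926×7 + 61×2 + 217×6 = 2300 + 46146 + 20482 + 122 + 1302 = 70352
ΣP(Period 0)Q(Period 0) = 794×2 + 8667×6 + 3818×7 + 43×2 + 247×6 = 1588 + 52002 + 26726 + 86 + 1482 = 81884
L = 70352 / 81884 × 100 = 85.9167
Paasche component (current-period weights):
ΣP(Period 1)Q(Period 1) = 1150×2 + 7691×6 + 2926×7 + 61×2 + 217×5 = 2300 + 46146 + 20482 + 122 + 1085 = 70135
ΣP(Period 0)Q(Period 1) = 794×2 + 8667×6 + 3818×7 + 43×2 + 247×5 = 1588 + 52002 + 26726 + 86 + 1235 = 81637
P = 70135 / 81637 × 100 = 85.9108
Fisher = √(L × P) = √(85.9167 × 85.9108) = 85.9137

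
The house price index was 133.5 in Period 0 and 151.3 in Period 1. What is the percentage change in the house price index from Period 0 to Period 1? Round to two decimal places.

13.33%

Change = (151.3 − 133.5) / 133.5 × 100
       = 17.8 / 133.5 × 100 = 13.3333%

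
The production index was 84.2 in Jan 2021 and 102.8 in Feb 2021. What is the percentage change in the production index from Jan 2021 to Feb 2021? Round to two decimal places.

Change = (102.8 − 84.2) / 84.2 × 100
       = 18.6 / 84.2 × 100 = 22.0903%

22.09%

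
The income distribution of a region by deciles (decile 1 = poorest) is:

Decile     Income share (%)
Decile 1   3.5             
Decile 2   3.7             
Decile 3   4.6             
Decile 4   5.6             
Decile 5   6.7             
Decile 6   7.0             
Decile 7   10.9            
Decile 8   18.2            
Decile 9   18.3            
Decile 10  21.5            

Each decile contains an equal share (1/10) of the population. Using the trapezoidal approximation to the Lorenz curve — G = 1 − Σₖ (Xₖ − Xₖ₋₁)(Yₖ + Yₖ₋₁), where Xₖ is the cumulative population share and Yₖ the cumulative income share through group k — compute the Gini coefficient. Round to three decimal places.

Cumulative income shares Yₖ: 0.0350, 0.0720, 0.1180, 0.1740, 0.2410, 0.3110, 0.4200, 0.6020, 0.7850, 1.0000
Σ (Xₖ−Xₖ₋₁)(Yₖ+Yₖ₋₁) = (1/10)(0.0350+0.0000) + (1/10)(0.0720+0.0350) + (1/10)(0.1180+0.0720) + (1/10)(0.1740+0.1180) + (1/10)(0.2410+0.1740) + (1/10)(0.3110+0.2410) + (1/10)(0.4200+0.3110) + (1/10)(0.6020+0.4200) + (1/10)(0.7850+0.6020) + (1/10)(1.0000+0.7850)
  = 0.0035 + 0.0107 + 0.0190 + 0.0292 + 0.0415 + 0.0552 + 0.0731 + 0.1022 + 0.1387 + 0.1785 = 0.6516
G = 1 − 0.6516 = 0.3484

0.348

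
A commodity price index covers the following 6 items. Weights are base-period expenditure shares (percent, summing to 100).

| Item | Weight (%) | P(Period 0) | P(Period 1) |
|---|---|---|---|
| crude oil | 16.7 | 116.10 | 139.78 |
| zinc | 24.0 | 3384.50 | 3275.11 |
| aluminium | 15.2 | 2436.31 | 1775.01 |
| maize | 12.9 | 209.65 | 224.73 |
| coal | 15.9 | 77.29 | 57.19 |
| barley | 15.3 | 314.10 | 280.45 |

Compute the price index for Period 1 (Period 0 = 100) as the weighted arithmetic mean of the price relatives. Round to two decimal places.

93.66

crude oil: 16.7 × (139.78/116.10) = 16.7 × 1.203962 = 20.1062
zinc: 24.0 × (3275.11/3384.50) = 24.0 × 0.967679 = 23.2243
aluminium: 15.2 × (1775.01/2436.31) = 15.2 × 0.728565 = 11.0742
maize: 12.9 × (224.73/209.65) = 12.9 × 1.071929 = 13.8279
coal: 15.9 × (57.19/77.29) = 15.9 × 0.739940 = 11.7651
barley: 15.3 × (280.45/314.10) = 15.3 × 0.892869 = 13.6609
Index = Σ wᵢ·(p₁ᵢ/p₀ᵢ) = 20.1062 + 23.2243 + 11.0742 + 13.8279 + 11.7651 + 13.6609 = 93.6585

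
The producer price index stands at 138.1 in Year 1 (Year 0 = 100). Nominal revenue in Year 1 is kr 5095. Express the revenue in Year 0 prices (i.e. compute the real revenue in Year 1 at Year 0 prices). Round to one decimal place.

3689.4

Real = Nominal ÷ (Index/100) = 5095 ÷ (138.1/100)
     = 5095 ÷ 1.381 = 3689.3555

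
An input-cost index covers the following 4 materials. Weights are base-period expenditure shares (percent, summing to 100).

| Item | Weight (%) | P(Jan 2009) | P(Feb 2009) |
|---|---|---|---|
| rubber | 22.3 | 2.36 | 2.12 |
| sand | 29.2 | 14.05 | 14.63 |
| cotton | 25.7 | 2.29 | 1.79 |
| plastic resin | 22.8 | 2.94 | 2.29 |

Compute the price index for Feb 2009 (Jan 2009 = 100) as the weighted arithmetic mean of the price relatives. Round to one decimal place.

88.3

rubber: 22.3 × (2.12/2.36) = 22.3 × 0.898305 = 20.0322
sand: 29.2 × (14.63/14.05) = 29.2 × 1.041281 = 30.4054
cotton: 25.7 × (1.79/2.29) = 25.7 × 0.781659 = 20.0886
plastic resin: 22.8 × (2.29/2.94) = 22.8 × 0.778912 = 17.7592
Index = Σ wᵢ·(p₁ᵢ/p₀ᵢ) = 20.0322 + 30.4054 + 20.0886 + 17.7592 = 88.2854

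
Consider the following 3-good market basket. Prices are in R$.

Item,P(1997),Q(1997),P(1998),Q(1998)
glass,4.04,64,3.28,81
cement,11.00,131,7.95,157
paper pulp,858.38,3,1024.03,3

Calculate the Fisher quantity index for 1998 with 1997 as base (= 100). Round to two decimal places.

Laspeyres component (base-period weights):
ΣP(1997)Q(1998) = 4.04×81 + 11.00×157 + 858.38×3 = 327.24 + 1727 + 2575.14 = 4629.38
ΣP(1997)Q(1997) = 4.04×64 + 11.00×131 + 858.38×3 = 258.56 + 1441 + 2575.14 = 4274.7
L = 4629.38 / 4274.7 × 100 = 108.2972
Paasche component (current-period weights):
ΣP(1998)Q(1998) = 3.28×81 + 7.95×157 + 1024.03×3 = 265.68 + 1248.15 + 3072.09 = 4585.92
ΣP(1998)Q(1997) = 3.28×64 + 7.95×131 + 1024.03×3 = 209.92 + 1041.45 + 3072.09 = 4323.46
P = 4585.92 / 4323.46 × 100 = 106.0706
Fisher = √(L × P) = √(108.2972 × 106.0706) = 107.1781

107.18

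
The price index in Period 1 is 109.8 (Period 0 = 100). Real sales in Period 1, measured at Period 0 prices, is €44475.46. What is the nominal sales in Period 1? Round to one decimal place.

Nominal = Real × (Index/100) = 44475.46 × (109.8/100)
        = 44475.46 × 1.098 = 48834.0551

48834.1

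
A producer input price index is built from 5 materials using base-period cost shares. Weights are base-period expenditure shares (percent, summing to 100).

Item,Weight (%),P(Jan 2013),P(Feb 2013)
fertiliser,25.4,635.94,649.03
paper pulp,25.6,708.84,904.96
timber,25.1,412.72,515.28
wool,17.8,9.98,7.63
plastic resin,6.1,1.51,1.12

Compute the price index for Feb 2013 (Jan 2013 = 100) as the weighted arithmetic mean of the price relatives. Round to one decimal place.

fertiliser: 25.4 × (649.03/635.94) = 25.4 × 1.020584 = 25.9228
paper pulp: 25.6 × (904.96/708.84) = 25.6 × 1.276677 = 32.6829
timber: 25.1 × (515.28/412.72) = 25.1 × 1.248498 = 31.3373
wool: 17.8 × (7.63/9.98) = 17.8 × 0.764529 = 13.6086
plastic resin: 6.1 × (1.12/1.51) = 6.1 × 0.741722 = 4.5245
Index = Σ wᵢ·(p₁ᵢ/p₀ᵢ) = 25.9228 + 32.6829 + 31.3373 + 13.6086 + 4.5245 = 108.0762

108.1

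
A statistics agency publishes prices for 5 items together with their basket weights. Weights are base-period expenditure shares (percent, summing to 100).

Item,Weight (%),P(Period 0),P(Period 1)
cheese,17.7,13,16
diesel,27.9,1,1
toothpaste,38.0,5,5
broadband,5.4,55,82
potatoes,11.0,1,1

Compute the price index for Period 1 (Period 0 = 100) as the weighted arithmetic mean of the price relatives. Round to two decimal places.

cheese: 17.7 × (16/13) = 17.7 × 1.230769 = 21.7846
diesel: 27.9 × (1/1) = 27.9 × 1.000000 = 27.9000
toothpaste: 38.0 × (5/5) = 38.0 × 1.000000 = 38.0000
broadband: 5.4 × (82/55) = 5.4 × 1.490909 = 8.0509
potatoes: 11.0 × (1/1) = 11.0 × 1.000000 = 11.0000
Index = Σ wᵢ·(p₁ᵢ/p₀ᵢ) = 21.7846 + 27.9000 + 38.0000 + 8.0509 + 11.0000 = 106.7355

106.74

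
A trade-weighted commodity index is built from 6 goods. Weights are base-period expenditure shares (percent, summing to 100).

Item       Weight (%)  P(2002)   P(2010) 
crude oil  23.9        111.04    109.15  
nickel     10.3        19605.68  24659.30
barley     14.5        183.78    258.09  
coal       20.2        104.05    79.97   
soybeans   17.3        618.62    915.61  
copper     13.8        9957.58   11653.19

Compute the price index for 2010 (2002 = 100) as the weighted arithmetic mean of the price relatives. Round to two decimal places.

crude oil: 23.9 × (109.15/111.04) = 23.9 × 0.982979 = 23.4932
nickel: 10.3 × (24659.30/19605.68) = 10.3 × 1.257763 = 12.9550
barley: 14.5 × (258.09/183.78) = 14.5 × 1.404342 = 20.3630
coal: 20.2 × (79.97/104.05) = 20.2 × 0.768573 = 15.5252
soybeans: 17.3 × (915.61/618.62) = 17.3 × 1.480085 = 25.6055
copper: 13.8 × (11653.19/9957.58) = 13.8 × 1.170283 = 16.1499
Index = Σ wᵢ·(p₁ᵢ/p₀ᵢ) = 23.4932 + 12.9550 + 20.3630 + 15.5252 + 25.6055 + 16.1499 = 114.0917

114.09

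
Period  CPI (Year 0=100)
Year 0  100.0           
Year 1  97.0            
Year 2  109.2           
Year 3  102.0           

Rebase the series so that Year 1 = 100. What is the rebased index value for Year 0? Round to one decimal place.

Rebased(Year 0) = 100.0 / 97.0 × 100 = 103.0928

103.1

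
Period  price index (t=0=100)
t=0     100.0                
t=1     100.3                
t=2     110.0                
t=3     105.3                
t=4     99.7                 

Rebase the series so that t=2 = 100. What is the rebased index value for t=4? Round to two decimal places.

90.64

Rebased(t=4) = 99.7 / 110.0 × 100 = 90.6364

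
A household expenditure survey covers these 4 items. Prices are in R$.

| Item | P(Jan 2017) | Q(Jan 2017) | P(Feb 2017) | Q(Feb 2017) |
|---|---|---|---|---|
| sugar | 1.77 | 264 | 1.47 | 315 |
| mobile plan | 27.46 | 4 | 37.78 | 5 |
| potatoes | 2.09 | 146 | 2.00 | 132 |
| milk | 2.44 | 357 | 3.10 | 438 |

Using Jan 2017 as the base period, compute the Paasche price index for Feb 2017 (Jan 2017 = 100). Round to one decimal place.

Paasche price index uses current-period quantities as weights.
ΣP(Feb 2017)·Q(Feb 2017) = 1.47×315 + 37.78×5 + 2.00×132 + 3.10×438 = 463.05 + 188.9 + 264 + 1357.8 = 2273.75
ΣP(Jan 2017)·Q(Feb 2017) = 1.77×315 + 27.46×5 + 2.09×132 + 2.44×438 = 557.55 + 137.3 + 275.88 + 1068.72 = 2039.45
Index = 2273.75 / 2039.45 × 100 = 111.4884

111.5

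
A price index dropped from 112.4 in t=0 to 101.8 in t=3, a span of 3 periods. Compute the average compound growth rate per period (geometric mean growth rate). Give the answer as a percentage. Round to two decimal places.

Growth factor = (101.8/112.4)^(1/3) = (0.905694)^(1/3) = 0.967521
Growth rate = 0.967521 − 1 = -0.032479 = -3.2479%

-3.25%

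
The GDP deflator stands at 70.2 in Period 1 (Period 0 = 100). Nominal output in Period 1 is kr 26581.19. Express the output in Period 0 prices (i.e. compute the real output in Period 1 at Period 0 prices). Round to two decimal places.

37864.94

Real = Nominal ÷ (Index/100) = 26581.19 ÷ (70.2/100)
     = 26581.19 ÷ 0.702 = 37864.9430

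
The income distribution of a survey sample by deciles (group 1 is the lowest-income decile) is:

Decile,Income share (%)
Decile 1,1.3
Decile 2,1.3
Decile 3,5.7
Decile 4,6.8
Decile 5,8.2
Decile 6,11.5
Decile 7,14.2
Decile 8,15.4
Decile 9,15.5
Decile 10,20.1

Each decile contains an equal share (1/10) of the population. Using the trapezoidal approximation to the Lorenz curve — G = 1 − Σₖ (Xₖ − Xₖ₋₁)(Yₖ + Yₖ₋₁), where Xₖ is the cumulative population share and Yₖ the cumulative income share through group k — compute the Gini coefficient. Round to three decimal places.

0.343

Cumulative income shares Yₖ: 0.0130, 0.0260, 0.0830, 0.1510, 0.2330, 0.3480, 0.4900, 0.6440, 0.7990, 1.0000
Σ (Xₖ−Xₖ₋₁)(Yₖ+Yₖ₋₁) = (1/10)(0.0130+0.0000) + (1/10)(0.0260+0.0130) + (1/10)(0.0830+0.0260) + (1/10)(0.1510+0.0830) + (1/10)(0.2330+0.1510) + (1/10)(0.3480+0.2330) + (1/10)(0.4900+0.3480) + (1/10)(0.6440+0.4900) + (1/10)(0.7990+0.6440) + (1/10)(1.0000+0.7990)
  = 0.0013 + 0.0039 + 0.0109 + 0.0234 + 0.0384 + 0.0581 + 0.0838 + 0.1134 + 0.1443 + 0.1799 = 0.6574
G = 1 − 0.6574 = 0.3426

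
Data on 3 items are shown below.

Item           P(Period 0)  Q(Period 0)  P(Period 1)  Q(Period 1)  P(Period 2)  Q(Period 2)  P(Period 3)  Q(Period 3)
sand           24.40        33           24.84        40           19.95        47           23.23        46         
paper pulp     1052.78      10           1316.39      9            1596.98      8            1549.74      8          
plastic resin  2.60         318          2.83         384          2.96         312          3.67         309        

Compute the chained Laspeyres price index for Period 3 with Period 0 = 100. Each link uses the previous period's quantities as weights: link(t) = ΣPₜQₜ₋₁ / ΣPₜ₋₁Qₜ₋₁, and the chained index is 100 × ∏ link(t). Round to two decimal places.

Link Period 0→Period 1:
ΣP(Period 1)Q(Period 0) = 24.84×33 + 1316.39×10 + 2.83×318 = 819.72 + 13163.9 + 899.94 = 14883.56
ΣP(Period 0)Q(Period 0) = 24.40×33 + 1052.78×10 + 2.60×318 = 805.2 + 10527.8 + 826.8 = 12159.8
link = 14883.56/12159.8 = 1.223997
Link Period 1→Period 2:
ΣP(Period 2)Q(Period 1) = 19.95×40 + 1596.98×9 + 2.96×384 = 798 + 14372.82 + 1136.64 = 16307.46
ΣP(Period 1)Q(Period 1) = 24.84×40 + 1316.39×9 + 2.83×384 = 993.6 + 11847.51 + 1086.72 = 13927.83
link = 16307.46/13927.83 = 1.170854
Link Period 2→Period 3:
ΣP(Period 3)Q(Period 2) = 23.23×47 + 1549.74×8 + 3.67×312 = 1091.81 + 12397.92 + 1145.04 = 14634.77
ΣP(Period 2)Q(Period 2) = 19.95×47 + 1596.98×8 + 2.96×312 = 937.65 + 12775.84 + 923.52 = 14637.01
link = 14634.77/14637.01 = 0.999847
Chained index = 100 × 1.223997 × 1.170854 × 0.999847 = 143.2903

143.29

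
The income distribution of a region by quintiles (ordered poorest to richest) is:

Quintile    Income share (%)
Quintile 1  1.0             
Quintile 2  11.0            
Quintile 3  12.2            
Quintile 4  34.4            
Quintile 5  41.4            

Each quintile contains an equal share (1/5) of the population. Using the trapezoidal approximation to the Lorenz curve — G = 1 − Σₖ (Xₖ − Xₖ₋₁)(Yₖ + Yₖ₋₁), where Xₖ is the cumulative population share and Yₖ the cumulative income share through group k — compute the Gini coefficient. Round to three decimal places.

Cumulative income shares Yₖ: 0.0100, 0.1200, 0.2420, 0.5860, 1.0000
Σ (Xₖ−Xₖ₋₁)(Yₖ+Yₖ₋₁) = (1/5)(0.0100+0.0000) + (1/5)(0.1200+0.0100) + (1/5)(0.2420+0.1200) + (1/5)(0.5860+0.2420) + (1/5)(1.0000+0.5860)
  = 0.0020 + 0.0260 + 0.0724 + 0.1656 + 0.3172 = 0.5832
G = 1 − 0.5832 = 0.4168

0.417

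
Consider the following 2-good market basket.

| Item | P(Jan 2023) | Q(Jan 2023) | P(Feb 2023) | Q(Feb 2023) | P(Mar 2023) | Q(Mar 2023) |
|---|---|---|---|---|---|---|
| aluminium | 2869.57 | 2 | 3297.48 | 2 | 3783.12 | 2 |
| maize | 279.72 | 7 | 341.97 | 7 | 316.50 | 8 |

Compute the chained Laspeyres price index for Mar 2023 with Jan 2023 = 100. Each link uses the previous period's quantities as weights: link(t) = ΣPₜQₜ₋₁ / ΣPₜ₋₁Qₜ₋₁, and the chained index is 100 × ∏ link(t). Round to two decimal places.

Link Jan 2023→Feb 2023:
ΣP(Feb 2023)Q(Jan 2023) = 3297.48×2 + 341.97×7 = 6594.96 + 2393.79 = 8988.75
ΣP(Jan 2023)Q(Jan 2023) = 2869.57×2 + 279.72×7 = 5739.14 + 1958.04 = 7697.18
link = 8988.75/7697.18 = 1.167798
Link Feb 2023→Mar 2023:
ΣP(Mar 2023)Q(Feb 2023) = 3783.12×2 + 316.50×7 = 7566.24 + 2215.5 = 9781.74
ΣP(Feb 2023)Q(Feb 2023) = 3297.48×2 + 341.97×7 = 6594.96 + 2393.79 = 8988.75
link = 9781.74/8988.75 = 1.088220
Chained index = 100 × 1.167798 × 1.088220 = 127.0821

127.08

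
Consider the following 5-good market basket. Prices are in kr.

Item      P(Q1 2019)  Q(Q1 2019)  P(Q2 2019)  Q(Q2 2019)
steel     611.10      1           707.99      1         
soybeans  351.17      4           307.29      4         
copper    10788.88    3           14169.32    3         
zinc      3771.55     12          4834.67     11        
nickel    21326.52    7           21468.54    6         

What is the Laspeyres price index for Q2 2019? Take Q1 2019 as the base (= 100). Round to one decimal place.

Laspeyres price index uses base-period quantities as weights.
ΣP(Q2 2019)·Q(Q1 2019) = 707.99×1 + 307.29×4 + 14169.32×3 + 4834.67×12 + 21468.54×7 = 707.99 + 1229.16 + 42507.96 + 58016.04 + 150279.78 = 252740.93
ΣP(Q1 2019)·Q(Q1 2019) = 611.10×1 + 351.17×4 + 10788.88×3 + 3771.55×12 + 21326.52×7 = 611.1 + 1404.68 + 32366.64 + 45258.6 + 149285.64 = 228926.66
Index = 252740.93 / 228926.66 × 100 = 110.4026

110.4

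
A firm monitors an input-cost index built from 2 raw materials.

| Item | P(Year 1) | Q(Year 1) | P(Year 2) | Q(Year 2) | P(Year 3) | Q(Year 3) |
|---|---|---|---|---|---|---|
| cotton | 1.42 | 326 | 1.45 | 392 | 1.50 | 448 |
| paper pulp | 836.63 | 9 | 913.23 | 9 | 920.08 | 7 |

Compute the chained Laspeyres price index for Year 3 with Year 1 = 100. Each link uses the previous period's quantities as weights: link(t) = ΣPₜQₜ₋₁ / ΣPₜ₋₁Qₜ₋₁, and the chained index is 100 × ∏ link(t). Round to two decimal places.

109.75

Link Year 1→Year 2:
ΣP(Year 2)Q(Year 1) = 1.45×326 + 913.23×9 = 472.7 + 8219.07 = 8691.77
ΣP(Year 1)Q(Year 1) = 1.42×326 + 836.63×9 = 462.92 + 7529.67 = 7992.59
link = 8691.77/7992.59 = 1.087479
Link Year 2→Year 3:
ΣP(Year 3)Q(Year 2) = 1.50×392 + 920.08×9 = 588 + 8280.72 = 8868.72
ΣP(Year 2)Q(Year 2) = 1.45×392 + 913.23×9 = 568.4 + 8219.07 = 8787.47
link = 8868.72/8787.47 = 1.009246
Chained index = 100 × 1.087479 × 1.009246 = 109.7533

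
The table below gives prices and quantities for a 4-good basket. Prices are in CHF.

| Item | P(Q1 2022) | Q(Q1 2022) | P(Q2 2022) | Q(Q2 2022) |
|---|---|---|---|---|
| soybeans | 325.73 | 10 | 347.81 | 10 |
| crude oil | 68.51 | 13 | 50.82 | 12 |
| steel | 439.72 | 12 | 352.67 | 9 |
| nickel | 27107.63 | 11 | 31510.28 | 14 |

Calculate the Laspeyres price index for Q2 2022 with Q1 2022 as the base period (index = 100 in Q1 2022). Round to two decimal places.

115.40

Laspeyres price index uses base-period quantities as weights.
ΣP(Q2 2022)·Q(Q1 2022) = 347.81×10 + 50.82×13 + 352.67×12 + 31510.28×11 = 3478.1 + 660.66 + 4232.04 + 346613.08 = 354983.88
ΣP(Q1 2022)·Q(Q1 2022) = 325.73×10 + 68.51×13 + 439.72×12 + 27107.63×11 = 3257.3 + 890.63 + 5276.64 + 298183.93 = 307608.5
Index = 354983.88 / 307608.5 × 100 = 115.4012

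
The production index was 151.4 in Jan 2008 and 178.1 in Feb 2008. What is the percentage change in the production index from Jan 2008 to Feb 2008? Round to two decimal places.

17.64%

Change = (178.1 − 151.4) / 151.4 × 100
       = 26.7 / 151.4 × 100 = 17.6354%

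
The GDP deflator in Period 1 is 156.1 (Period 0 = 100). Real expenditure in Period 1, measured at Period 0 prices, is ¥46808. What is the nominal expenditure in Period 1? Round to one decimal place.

73067.3

Nominal = Real × (Index/100) = 46808 × (156.1/100)
        = 46808 × 1.561 = 73067.2880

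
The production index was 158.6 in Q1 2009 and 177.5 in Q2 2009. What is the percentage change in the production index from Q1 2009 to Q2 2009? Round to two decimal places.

11.92%

Change = (177.5 − 158.6) / 158.6 × 100
       = 18.9 / 158.6 × 100 = 11.9168%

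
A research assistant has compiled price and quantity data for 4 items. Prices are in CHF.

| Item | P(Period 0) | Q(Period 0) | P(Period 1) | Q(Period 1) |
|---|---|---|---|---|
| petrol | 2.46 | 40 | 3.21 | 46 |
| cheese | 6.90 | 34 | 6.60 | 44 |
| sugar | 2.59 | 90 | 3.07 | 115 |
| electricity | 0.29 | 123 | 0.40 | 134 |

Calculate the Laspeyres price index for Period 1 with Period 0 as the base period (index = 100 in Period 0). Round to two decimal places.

112.72

Laspeyres price index uses base-period quantities as weights.
ΣP(Period 1)·Q(Period 0) = 3.21×40 + 6.60×34 + 3.07×90 + 0.40×123 = 128.4 + 224.4 + 276.3 + 49.2 = 678.3
ΣP(Period 0)·Q(Period 0) = 2.46×40 + 6.90×34 + 2.59×90 + 0.29×123 = 98.4 + 234.6 + 233.1 + 35.67 = 601.77
Index = 678.3 / 601.77 × 100 = 112.7175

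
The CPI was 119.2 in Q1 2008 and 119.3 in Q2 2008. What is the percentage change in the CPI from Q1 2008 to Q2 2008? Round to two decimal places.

Change = (119.3 − 119.2) / 119.2 × 100
       = 0.1 / 119.2 × 100 = 0.0839%

0.08%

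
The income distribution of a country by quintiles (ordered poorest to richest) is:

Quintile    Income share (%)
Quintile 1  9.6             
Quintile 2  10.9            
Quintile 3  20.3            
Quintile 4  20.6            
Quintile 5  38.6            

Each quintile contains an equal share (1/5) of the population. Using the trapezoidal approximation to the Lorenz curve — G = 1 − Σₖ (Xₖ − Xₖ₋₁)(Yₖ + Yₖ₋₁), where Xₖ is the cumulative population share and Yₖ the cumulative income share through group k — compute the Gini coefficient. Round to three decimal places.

Cumulative income shares Yₖ: 0.0960, 0.2050, 0.4080, 0.6140, 1.0000
Σ (Xₖ−Xₖ₋₁)(Yₖ+Yₖ₋₁) = (1/5)(0.0960+0.0000) + (1/5)(0.2050+0.0960) + (1/5)(0.4080+0.2050) + (1/5)(0.6140+0.4080) + (1/5)(1.0000+0.6140)
  = 0.0192 + 0.0602 + 0.1226 + 0.2044 + 0.3228 = 0.7292
G = 1 − 0.7292 = 0.2708

0.271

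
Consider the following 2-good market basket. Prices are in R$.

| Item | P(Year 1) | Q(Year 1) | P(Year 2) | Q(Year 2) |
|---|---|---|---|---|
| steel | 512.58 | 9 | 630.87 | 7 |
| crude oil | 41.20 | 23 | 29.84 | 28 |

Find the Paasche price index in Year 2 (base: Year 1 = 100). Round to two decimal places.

Paasche price index uses current-period quantities as weights.
ΣP(Year 2)·Q(Year 2) = 630.87×7 + 29.84×28 = 4416.09 + 835.52 = 5251.61
ΣP(Year 1)·Q(Year 2) = 512.58×7 + 41.20×28 = 3588.06 + 1153.6 = 4741.66
Index = 5251.61 / 4741.66 × 100 = 110.7547

110.75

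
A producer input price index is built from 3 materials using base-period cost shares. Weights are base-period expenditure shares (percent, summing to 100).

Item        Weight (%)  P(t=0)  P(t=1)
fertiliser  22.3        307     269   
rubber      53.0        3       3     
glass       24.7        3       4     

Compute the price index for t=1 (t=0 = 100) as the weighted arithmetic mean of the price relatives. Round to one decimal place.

fertiliser: 22.3 × (269/307) = 22.3 × 0.876221 = 19.5397
rubber: 53.0 × (3/3) = 53.0 × 1.000000 = 53.0000
glass: 24.7 × (4/3) = 24.7 × 1.333333 = 32.9333
Index = Σ wᵢ·(p₁ᵢ/p₀ᵢ) = 19.5397 + 53.0000 + 32.9333 = 105.4731

105.5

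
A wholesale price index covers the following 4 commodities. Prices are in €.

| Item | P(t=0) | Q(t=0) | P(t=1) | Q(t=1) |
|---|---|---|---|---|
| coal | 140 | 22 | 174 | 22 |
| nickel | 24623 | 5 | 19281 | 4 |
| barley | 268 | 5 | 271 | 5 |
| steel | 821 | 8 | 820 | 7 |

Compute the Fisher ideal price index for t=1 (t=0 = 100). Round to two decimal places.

Laspeyres component (base-period weights):
ΣP(t=1)Q(t=0) = 174×22 + 19281×5 + 271×5 + 820×8 = 3828 + 96405 + 1355 + 6560 = 108148
ΣP(t=0)Q(t=0) = 140×22 + 24623×5 + 268×5 + 821×8 = 3080 + 123115 + 1340 + 6568 = 134103
L = 108148 / 134103 × 100 = 80.6455
Paasche component (current-period weights):
ΣP(t=1)Q(t=1) = 174×22 + 19281×4 + 271×5 + 820×7 = 3828 + 77124 + 1355 + 5740 = 88047
ΣP(t=0)Q(t=1) = 140×22 + 24623×4 + 268×5 + 821×7 = 3080 + 98492 + 1340 + 5747 = 108659
P = 88047 / 108659 × 100 = 81.0306
Fisher = √(L × P) = √(80.6455 × 81.0306) = 80.8378

80.84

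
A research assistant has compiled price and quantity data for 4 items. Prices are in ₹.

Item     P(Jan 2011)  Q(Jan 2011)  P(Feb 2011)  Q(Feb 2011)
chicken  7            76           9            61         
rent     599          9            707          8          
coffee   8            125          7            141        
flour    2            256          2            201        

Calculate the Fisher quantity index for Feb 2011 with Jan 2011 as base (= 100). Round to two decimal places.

90.41

Laspeyres component (base-period weights):
ΣP(Jan 2011)Q(Feb 2011) = 7×61 + 599×8 + 8×141 + 2×201 = 427 + 4792 + 1128 + 402 = 6749
ΣP(Jan 2011)Q(Jan 2011) = 7×76 + 599×9 + 8×125 + 2×256 = 532 + 5391 + 1000 + 512 = 7435
L = 6749 / 7435 × 100 = 90.7734
Paasche component (current-period weights):
ΣP(Feb 2011)Q(Feb 2011) = 9×61 + 707×8 + 7×141 + 2×201 = 549 + 5656 + 987 + 402 = 7594
ΣP(Feb 2011)Q(Jan 2011) = 9×76 + 707×9 + 7×125 + 2×256 = 684 + 6363 + 875 + 512 = 8434
P = 7594 / 8434 × 100 = 90.0403
Fisher = √(L × P) = √(90.7734 × 90.0403) = 90.4061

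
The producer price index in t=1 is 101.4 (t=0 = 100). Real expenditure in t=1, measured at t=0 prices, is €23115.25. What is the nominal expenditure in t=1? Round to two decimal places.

23438.86

Nominal = Real × (Index/100) = 23115.25 × (101.4/100)
        = 23115.25 × 1.014 = 23438.8635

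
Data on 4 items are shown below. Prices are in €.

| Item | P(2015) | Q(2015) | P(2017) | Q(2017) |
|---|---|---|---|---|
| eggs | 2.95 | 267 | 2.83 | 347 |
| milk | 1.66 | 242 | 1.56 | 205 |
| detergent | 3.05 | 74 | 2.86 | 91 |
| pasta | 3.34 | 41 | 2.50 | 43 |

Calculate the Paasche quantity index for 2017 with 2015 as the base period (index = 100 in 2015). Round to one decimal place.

115.4

Paasche quantity index uses current-period prices as weights.
ΣP(2017)·Q(2017) = 2.83×347 + 1.56×205 + 2.86×91 + 2.50×43 = 982.01 + 319.8 + 260.26 + 107.5 = 1669.57
ΣP(2017)·Q(2015) = 2.83×267 + 1.56×242 + 2.86×74 + 2.50×41 = 755.61 + 377.52 + 211.64 + 102.5 = 1447.27
Index = 1669.57 / 1447.27 × 100 = 115.3600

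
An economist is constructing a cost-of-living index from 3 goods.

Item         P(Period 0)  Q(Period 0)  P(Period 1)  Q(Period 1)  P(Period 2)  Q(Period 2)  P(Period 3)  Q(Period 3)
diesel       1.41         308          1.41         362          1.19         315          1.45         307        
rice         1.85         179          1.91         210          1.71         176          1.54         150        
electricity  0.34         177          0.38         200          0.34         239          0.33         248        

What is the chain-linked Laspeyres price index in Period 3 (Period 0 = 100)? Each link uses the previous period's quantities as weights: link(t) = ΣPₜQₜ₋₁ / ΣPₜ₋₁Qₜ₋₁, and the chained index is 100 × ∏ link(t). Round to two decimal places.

94.56

Link Period 0→Period 1:
ΣP(Period 1)Q(Period 0) = 1.41×308 + 1.91×179 + 0.38×177 = 434.28 + 341.89 + 67.26 = 843.43
ΣP(Period 0)Q(Period 0) = 1.41×308 + 1.85×179 + 0.34×177 = 434.28 + 331.15 + 60.18 = 825.61
link = 843.43/825.61 = 1.021584
Link Period 1→Period 2:
ΣP(Period 2)Q(Period 1) = 1.19×362 + 1.71×210 + 0.34×200 = 430.78 + 359.1 + 68 = 857.88
ΣP(Period 1)Q(Period 1) = 1.41×362 + 1.91×210 + 0.38×200 = 510.42 + 401.1 + 76 = 987.52
link = 857.88/987.52 = 0.868722
Link Period 2→Period 3:
ΣP(Period 3)Q(Period 2) = 1.45×315 + 1.54×176 + 0.33×239 = 456.75 + 271.04 + 78.87 = 806.66
ΣP(Period 2)Q(Period 2) = 1.19×315 + 1.71×176 + 0.34×239 = 374.85 + 300.96 + 81.26 = 757.07
link = 806.66/757.07 = 1.065503
Chained index = 100 × 1.021584 × 0.868722 × 1.065503 = 94.5604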